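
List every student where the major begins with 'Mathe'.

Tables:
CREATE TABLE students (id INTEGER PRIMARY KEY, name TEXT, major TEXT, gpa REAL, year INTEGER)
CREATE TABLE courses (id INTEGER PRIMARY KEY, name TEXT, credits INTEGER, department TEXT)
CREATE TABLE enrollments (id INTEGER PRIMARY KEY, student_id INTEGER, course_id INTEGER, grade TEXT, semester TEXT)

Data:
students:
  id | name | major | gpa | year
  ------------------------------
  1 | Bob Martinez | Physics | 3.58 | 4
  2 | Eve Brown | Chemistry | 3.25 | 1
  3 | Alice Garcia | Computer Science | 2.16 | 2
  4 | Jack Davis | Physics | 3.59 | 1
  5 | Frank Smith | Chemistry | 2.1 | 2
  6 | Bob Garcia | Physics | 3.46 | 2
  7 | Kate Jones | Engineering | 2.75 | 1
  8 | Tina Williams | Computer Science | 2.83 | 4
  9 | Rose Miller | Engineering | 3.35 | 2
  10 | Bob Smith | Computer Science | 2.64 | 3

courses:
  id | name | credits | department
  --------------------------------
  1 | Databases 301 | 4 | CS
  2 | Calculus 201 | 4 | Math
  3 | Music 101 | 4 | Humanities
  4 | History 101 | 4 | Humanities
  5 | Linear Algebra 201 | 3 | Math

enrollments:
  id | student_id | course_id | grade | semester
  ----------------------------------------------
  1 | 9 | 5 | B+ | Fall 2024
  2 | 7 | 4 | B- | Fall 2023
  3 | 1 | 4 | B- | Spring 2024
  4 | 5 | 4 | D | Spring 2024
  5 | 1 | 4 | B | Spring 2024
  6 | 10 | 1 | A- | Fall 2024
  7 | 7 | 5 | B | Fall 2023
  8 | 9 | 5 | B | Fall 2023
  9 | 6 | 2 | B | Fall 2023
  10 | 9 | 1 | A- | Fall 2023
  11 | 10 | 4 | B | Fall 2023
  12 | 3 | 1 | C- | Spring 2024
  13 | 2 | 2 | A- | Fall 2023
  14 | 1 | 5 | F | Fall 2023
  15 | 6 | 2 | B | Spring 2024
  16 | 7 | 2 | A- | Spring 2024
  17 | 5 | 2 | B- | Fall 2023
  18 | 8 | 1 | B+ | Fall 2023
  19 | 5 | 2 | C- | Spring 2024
SELECT name, major FROM students WHERE major LIKE 'Mathe%'

Execution result:
(no rows)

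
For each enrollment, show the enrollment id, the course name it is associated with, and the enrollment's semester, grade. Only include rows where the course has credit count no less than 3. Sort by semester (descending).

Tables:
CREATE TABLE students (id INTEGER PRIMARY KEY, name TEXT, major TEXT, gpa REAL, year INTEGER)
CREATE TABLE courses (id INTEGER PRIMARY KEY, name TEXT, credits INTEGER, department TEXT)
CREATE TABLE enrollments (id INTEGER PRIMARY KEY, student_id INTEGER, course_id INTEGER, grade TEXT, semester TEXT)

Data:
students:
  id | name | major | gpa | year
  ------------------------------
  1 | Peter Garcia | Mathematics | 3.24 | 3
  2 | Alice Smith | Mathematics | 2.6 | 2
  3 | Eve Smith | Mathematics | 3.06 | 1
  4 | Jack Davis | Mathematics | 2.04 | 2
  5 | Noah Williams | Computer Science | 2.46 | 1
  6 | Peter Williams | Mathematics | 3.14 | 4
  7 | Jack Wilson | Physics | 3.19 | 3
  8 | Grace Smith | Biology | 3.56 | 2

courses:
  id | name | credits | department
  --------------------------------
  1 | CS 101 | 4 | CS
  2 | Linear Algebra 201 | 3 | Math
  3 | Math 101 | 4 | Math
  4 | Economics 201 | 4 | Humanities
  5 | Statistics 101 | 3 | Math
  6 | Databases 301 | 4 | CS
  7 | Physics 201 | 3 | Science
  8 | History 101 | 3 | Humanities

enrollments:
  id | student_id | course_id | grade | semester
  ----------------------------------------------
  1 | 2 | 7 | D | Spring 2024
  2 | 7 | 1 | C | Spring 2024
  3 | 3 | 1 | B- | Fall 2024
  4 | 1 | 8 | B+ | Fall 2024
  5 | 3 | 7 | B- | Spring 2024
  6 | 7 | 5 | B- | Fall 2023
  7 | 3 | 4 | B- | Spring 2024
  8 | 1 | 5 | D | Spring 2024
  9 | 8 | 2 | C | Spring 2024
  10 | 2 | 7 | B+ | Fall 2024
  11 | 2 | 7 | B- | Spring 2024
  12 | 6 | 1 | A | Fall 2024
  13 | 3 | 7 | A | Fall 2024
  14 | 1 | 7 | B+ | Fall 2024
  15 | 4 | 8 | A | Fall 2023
SELECT c.id, p.name AS course, c.semester, c.grade FROM enrollments c JOIN courses p ON c.course_id = p.id WHERE p.credits >= 3 ORDER BY c.semester DESC

Execution result:
id | course | semester | grade
1 | Physics 201 | Spring 2024 | D
2 | CS 101 | Spring 2024 | C
5 | Physics 201 | Spring 2024 | B-
7 | Economics 201 | Spring 2024 | B-
8 | Statistics 101 | Spring 2024 | D
9 | Linear Algebra 201 | Spring 2024 | C
11 | Physics 201 | Spring 2024 | B-
3 | CS 101 | Fall 2024 | B-
4 | History 101 | Fall 2024 | B+
10 | Physics 201 | Fall 2024 | B+
12 | CS 101 | Fall 2024 | A
13 | Physics 201 | Fall 2024 | A
14 | Physics 201 | Fall 2024 | B+
6 | Statistics 101 | Fall 2023 | B-
15 | History 101 | Fall 2023 | A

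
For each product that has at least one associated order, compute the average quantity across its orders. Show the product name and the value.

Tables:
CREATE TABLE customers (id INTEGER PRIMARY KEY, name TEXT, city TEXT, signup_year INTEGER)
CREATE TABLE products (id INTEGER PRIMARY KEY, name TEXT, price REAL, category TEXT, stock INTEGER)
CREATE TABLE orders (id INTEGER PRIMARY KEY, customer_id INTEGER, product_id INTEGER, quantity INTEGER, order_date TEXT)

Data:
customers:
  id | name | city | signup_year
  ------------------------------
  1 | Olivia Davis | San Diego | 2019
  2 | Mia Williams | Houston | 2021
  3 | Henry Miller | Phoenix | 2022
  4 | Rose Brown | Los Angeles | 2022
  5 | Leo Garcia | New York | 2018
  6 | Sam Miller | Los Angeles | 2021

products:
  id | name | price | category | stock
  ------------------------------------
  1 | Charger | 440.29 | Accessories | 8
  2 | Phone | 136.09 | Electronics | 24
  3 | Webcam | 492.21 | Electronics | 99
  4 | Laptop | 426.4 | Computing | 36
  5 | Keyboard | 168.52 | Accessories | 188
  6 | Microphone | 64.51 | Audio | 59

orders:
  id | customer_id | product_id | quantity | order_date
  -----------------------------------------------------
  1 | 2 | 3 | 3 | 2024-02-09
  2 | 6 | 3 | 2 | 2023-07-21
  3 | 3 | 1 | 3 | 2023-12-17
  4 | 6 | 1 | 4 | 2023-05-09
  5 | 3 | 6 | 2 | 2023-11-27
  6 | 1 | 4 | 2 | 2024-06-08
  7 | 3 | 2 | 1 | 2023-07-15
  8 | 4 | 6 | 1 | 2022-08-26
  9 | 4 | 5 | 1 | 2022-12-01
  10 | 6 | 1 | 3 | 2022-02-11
SELECT p.name, AVG(c.quantity) AS avg_quantity FROM orders c JOIN products p ON c.product_id = p.id GROUP BY p.id, p.name

Execution result:
name | avg_quantity
Charger | 3.33
Phone | 1.00
Webcam | 2.50
Laptop | 2.00
Keyboard | 1.00
Microphone | 1.50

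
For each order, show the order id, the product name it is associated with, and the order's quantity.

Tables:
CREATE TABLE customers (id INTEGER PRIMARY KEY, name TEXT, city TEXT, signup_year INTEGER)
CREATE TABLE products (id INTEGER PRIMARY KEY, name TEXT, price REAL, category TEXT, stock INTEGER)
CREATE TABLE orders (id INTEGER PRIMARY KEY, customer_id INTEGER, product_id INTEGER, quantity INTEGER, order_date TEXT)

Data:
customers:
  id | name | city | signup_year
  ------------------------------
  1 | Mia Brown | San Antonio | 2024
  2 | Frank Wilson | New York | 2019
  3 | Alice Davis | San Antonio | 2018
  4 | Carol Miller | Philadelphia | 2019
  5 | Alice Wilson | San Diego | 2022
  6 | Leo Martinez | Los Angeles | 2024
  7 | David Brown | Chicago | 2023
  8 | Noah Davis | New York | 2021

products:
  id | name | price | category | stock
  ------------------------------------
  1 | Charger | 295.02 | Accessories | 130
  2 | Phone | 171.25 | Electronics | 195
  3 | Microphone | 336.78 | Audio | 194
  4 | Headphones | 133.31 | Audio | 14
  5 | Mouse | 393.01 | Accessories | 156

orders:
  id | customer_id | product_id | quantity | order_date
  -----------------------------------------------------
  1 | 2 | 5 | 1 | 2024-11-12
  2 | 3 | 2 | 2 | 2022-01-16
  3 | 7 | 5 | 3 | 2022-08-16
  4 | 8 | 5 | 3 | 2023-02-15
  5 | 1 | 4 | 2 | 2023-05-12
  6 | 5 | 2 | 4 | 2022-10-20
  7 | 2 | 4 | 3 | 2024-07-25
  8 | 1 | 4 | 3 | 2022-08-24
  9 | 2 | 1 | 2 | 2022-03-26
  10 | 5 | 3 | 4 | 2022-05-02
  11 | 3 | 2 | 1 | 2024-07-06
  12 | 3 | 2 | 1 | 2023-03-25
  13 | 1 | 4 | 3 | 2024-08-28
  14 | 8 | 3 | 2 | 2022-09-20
SELECT c.id, p.name AS product, c.quantity FROM orders c JOIN products p ON c.product_id = p.id

Execution result:
id | product | quantity
1 | Mouse | 1
2 | Phone | 2
3 | Mouse | 3
4 | Mouse | 3
5 | Headphones | 2
6 | Phone | 4
7 | Headphones | 3
8 | Headphones | 3
9 | Charger | 2
10 | Microphone | 4
11 | Phone | 1
12 | Phone | 1
13 | Headphones | 3
14 | Microphone | 2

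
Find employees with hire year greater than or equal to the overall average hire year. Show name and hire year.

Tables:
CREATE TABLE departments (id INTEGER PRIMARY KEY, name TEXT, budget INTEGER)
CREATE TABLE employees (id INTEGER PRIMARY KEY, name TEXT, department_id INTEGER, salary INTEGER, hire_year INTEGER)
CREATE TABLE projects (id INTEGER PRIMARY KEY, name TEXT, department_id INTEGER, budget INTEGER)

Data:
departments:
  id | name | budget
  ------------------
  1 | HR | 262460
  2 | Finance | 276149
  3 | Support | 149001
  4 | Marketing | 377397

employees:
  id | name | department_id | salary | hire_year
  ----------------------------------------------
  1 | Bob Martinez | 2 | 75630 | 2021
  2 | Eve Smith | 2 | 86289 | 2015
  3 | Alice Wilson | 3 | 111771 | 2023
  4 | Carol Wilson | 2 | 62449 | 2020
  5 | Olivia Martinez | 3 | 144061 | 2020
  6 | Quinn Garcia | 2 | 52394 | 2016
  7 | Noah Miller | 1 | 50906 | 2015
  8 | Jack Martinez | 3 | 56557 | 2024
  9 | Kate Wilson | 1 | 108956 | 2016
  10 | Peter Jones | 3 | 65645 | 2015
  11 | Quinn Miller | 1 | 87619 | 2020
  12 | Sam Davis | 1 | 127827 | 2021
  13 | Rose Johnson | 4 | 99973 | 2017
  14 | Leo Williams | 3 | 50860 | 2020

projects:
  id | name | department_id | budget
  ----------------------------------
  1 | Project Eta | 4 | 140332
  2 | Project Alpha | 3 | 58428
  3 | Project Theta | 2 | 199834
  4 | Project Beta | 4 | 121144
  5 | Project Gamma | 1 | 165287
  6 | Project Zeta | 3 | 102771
SELECT name, hire_year FROM employees WHERE hire_year >= (SELECT AVG(hire_year) FROM employees)

Execution result:
name | hire_year
Bob Martinez | 2021
Alice Wilson | 2023
Carol Wilson | 2020
Olivia Martinez | 2020
Jack Martinez | 2024
Quinn Miller | 2020
Sam Davis | 2021
Leo Williams | 2020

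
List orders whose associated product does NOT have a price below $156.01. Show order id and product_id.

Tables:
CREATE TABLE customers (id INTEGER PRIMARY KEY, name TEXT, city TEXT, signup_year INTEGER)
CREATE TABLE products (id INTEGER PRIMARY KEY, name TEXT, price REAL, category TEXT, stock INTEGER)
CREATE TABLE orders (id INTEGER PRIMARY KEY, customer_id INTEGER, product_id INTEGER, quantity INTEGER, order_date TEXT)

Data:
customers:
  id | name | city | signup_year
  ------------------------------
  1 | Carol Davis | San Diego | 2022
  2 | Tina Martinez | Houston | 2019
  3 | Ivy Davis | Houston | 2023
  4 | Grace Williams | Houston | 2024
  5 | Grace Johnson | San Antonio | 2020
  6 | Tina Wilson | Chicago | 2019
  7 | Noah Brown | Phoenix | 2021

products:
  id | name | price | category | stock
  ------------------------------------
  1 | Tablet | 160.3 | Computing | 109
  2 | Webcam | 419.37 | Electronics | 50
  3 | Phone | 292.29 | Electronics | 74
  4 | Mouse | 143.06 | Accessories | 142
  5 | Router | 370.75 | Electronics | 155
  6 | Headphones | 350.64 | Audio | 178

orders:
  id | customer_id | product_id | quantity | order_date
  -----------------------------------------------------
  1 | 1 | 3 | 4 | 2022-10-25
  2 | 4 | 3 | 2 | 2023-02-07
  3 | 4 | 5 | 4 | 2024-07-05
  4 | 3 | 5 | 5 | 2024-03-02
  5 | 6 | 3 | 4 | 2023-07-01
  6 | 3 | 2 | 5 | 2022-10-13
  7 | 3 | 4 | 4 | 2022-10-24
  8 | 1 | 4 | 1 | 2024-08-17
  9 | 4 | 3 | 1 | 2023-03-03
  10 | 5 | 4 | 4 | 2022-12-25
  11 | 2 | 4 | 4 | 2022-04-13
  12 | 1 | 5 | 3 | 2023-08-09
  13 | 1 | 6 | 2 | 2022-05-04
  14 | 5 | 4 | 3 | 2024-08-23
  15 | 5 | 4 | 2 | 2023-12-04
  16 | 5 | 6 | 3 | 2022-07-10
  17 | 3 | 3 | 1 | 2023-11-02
SELECT id, product_id FROM orders WHERE product_id NOT IN (SELECT id FROM products WHERE price < 156.01)

Execution result:
id | product_id
1 | 3
2 | 3
3 | 5
4 | 5
5 | 3
6 | 2
9 | 3
12 | 5
13 | 6
16 | 6
17 | 3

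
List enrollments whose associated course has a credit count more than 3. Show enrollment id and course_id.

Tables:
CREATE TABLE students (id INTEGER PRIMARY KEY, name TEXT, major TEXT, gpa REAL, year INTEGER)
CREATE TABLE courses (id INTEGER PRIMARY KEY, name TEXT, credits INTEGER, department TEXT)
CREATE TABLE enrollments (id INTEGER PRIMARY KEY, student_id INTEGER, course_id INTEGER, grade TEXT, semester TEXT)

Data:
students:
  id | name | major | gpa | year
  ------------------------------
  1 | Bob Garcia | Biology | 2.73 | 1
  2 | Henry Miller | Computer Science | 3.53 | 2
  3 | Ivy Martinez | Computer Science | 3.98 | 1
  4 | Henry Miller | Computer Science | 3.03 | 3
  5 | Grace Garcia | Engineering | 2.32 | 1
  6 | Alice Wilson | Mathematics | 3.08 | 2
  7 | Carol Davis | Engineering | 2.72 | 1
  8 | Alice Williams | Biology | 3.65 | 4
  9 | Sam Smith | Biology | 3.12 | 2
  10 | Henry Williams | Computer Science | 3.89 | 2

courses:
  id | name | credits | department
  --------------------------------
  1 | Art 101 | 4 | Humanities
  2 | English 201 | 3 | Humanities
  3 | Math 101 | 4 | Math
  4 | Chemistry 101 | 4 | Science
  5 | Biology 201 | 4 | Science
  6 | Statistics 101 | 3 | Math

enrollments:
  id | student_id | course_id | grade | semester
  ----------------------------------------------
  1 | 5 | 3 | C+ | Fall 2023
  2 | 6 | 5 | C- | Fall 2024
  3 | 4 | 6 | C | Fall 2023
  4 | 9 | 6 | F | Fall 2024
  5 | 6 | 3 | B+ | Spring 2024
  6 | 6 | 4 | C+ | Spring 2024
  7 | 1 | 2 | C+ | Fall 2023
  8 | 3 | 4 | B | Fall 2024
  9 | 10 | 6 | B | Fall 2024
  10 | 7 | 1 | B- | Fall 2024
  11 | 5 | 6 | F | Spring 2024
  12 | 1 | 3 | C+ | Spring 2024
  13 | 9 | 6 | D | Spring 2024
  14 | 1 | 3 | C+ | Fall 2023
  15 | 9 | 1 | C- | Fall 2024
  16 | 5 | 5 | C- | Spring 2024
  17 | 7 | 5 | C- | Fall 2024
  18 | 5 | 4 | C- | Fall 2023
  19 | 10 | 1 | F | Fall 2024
SELECT id, course_id FROM enrollments WHERE course_id IN (SELECT id FROM courses WHERE credits > 3)

Execution result:
id | course_id
1 | 3
2 | 5
5 | 3
6 | 4
8 | 4
10 | 1
12 | 3
14 | 3
15 | 1
16 | 5
17 | 5
18 | 4
19 | 1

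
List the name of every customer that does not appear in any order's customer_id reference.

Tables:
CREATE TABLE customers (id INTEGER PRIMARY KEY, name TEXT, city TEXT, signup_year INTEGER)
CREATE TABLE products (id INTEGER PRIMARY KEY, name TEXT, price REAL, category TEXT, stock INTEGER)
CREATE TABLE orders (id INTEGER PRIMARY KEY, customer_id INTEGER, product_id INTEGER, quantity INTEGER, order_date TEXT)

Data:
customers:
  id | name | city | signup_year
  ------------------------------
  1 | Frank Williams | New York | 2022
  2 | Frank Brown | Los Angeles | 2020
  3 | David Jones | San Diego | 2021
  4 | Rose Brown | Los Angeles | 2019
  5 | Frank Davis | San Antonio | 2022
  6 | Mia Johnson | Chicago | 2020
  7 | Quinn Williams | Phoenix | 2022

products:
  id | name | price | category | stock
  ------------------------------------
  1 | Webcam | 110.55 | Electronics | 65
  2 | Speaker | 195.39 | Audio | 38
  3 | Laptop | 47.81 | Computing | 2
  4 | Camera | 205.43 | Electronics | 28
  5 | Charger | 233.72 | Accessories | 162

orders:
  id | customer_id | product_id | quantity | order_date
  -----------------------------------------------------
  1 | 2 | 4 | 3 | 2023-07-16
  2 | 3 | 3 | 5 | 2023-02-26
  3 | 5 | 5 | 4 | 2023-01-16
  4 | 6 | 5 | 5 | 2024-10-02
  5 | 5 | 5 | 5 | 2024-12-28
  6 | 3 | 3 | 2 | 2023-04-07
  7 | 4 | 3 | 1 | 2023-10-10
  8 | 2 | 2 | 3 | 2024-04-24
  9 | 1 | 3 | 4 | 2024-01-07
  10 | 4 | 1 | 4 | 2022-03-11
SELECT p.name FROM customers p LEFT JOIN orders c ON c.customer_id = p.id WHERE c.id IS NULL

Execution result:
Quinn Williams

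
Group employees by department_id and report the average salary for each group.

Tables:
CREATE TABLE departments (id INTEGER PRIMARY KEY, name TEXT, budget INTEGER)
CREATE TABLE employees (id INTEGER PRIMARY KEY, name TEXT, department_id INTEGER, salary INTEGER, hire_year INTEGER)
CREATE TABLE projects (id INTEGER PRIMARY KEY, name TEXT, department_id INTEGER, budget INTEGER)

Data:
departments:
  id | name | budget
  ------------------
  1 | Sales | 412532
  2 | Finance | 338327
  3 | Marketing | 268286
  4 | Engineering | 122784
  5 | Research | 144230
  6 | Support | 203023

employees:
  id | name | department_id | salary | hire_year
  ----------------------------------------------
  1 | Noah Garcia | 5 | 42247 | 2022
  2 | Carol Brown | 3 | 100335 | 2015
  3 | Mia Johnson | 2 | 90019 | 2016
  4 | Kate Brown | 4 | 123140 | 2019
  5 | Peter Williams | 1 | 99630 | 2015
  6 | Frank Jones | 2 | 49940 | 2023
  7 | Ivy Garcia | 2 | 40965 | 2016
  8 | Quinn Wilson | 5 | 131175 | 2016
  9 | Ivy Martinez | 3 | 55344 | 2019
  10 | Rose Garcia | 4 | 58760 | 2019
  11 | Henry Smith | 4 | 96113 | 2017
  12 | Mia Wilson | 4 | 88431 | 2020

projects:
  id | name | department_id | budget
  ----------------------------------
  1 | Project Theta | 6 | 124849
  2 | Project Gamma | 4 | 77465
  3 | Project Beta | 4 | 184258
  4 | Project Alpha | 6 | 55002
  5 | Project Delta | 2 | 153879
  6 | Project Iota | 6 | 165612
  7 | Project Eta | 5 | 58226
SELECT department_id, AVG(salary) AS avg_salary FROM employees GROUP BY department_id

Execution result:
department_id | avg_salary
1 | 99630.00
2 | 60308.00
3 | 77839.50
4 | 91611.00
5 | 86711.00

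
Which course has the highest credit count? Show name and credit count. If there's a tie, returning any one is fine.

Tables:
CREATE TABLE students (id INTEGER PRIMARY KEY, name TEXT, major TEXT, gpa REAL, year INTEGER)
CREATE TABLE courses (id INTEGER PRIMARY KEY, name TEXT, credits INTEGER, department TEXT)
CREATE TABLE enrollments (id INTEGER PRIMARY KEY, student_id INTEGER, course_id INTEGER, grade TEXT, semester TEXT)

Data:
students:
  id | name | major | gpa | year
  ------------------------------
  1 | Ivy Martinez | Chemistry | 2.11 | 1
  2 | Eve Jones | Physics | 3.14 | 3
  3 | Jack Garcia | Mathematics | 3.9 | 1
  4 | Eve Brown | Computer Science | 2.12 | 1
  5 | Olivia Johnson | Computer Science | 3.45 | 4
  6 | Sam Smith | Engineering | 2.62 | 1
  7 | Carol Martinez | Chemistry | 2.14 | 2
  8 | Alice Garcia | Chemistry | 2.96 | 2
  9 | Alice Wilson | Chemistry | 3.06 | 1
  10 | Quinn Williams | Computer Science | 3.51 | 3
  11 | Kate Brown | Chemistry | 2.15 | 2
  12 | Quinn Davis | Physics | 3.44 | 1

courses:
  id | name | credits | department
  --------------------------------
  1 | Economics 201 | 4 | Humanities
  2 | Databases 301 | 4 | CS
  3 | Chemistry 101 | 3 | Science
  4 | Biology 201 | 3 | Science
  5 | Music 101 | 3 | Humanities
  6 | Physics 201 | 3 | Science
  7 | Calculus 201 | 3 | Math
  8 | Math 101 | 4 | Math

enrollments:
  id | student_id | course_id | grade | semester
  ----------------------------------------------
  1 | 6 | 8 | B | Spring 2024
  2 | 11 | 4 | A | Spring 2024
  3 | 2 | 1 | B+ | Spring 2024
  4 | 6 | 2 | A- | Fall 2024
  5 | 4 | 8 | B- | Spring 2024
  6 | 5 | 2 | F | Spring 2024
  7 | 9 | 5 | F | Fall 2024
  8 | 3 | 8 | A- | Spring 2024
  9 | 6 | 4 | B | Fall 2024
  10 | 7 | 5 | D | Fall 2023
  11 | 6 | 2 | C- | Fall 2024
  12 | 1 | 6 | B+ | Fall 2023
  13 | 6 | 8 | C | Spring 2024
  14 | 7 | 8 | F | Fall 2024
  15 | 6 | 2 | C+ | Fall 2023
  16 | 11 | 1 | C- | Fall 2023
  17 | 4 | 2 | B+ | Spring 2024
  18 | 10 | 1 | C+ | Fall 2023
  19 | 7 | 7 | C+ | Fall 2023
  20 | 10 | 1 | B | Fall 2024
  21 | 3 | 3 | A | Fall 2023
SELECT name, credits FROM courses ORDER BY credits DESC LIMIT 1

Execution result:
name | credits
Economics 201 | 4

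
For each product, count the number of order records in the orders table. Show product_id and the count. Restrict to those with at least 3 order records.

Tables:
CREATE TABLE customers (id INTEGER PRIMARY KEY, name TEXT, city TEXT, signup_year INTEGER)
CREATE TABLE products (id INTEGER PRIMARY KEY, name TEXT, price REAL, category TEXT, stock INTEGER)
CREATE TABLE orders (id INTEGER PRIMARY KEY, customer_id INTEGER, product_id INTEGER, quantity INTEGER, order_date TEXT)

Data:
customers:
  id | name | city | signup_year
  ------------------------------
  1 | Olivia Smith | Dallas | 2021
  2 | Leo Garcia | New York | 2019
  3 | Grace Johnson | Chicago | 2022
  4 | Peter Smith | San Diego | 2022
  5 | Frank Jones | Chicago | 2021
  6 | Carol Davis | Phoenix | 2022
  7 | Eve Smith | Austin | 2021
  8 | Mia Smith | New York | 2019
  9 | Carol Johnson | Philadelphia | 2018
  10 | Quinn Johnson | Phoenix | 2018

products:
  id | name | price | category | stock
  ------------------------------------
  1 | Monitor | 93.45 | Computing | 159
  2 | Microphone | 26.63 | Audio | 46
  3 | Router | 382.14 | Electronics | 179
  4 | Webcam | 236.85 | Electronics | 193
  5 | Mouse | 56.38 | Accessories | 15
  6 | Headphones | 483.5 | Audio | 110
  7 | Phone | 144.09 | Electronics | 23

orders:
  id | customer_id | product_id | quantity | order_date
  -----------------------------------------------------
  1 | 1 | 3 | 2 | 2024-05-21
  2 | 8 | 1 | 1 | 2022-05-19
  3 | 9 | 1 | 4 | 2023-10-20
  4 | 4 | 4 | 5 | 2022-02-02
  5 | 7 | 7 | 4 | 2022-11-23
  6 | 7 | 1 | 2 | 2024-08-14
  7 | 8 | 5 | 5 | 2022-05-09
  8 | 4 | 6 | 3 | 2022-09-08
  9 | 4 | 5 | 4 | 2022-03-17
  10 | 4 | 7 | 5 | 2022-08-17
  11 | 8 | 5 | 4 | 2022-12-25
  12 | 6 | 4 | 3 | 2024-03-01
SELECT product_id, COUNT(*) AS order_count FROM orders GROUP BY product_id HAVING COUNT(*) >= 3

Execution result:
product_id | order_count
1 | 3
5 | 3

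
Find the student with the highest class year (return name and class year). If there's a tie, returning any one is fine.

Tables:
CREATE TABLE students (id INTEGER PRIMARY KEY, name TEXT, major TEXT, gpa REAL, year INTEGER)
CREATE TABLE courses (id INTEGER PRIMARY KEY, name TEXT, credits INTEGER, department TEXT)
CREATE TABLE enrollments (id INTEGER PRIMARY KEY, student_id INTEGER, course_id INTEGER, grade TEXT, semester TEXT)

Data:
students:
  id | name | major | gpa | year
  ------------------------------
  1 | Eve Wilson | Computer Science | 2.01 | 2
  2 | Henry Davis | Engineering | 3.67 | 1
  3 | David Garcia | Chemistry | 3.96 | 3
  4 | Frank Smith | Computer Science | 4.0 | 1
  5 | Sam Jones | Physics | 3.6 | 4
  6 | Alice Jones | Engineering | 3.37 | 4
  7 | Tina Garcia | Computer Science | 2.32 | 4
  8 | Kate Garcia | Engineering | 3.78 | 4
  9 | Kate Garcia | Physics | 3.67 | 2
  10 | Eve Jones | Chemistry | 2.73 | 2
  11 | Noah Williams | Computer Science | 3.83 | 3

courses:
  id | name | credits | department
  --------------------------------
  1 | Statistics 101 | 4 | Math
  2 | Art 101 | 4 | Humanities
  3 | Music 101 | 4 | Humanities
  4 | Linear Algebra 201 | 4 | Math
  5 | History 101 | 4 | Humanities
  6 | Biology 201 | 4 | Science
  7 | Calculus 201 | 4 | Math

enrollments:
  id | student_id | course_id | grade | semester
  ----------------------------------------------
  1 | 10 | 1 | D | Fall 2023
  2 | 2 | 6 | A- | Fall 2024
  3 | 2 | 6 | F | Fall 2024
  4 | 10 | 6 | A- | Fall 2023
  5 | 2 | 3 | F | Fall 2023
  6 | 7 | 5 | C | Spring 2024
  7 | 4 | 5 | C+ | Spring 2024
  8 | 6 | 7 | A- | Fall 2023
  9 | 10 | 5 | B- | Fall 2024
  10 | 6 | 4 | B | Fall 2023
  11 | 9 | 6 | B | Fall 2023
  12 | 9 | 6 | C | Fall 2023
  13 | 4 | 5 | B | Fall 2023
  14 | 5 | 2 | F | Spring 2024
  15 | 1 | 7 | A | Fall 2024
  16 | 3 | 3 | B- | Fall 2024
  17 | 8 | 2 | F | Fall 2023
SELECT name, year FROM students ORDER BY year DESC LIMIT 1

Execution result:
name | year
Sam Jones | 4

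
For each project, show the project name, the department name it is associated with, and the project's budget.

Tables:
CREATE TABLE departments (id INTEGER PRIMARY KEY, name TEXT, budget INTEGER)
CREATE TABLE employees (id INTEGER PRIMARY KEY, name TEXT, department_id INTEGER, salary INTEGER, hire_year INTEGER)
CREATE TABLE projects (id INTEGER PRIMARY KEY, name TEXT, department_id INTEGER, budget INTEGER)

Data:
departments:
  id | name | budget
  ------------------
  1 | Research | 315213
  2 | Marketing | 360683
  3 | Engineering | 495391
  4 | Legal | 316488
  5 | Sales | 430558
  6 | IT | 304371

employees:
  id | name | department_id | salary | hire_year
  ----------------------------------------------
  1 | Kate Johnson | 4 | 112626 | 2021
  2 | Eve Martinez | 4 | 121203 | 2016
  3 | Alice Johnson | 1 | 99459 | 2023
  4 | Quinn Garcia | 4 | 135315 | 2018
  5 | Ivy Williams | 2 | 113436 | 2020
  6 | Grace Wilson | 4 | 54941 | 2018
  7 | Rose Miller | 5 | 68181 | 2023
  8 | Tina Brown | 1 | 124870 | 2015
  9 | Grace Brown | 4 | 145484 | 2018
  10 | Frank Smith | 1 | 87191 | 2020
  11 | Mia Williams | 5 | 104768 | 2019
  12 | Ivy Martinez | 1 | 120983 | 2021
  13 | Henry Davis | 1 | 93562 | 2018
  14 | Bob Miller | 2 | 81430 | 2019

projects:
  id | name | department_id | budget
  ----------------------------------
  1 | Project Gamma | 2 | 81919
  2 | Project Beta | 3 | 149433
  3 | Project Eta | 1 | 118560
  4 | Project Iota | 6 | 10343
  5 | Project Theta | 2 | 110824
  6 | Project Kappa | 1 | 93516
SELECT c.name, p.name AS department, c.budget FROM projects c JOIN departments p ON c.department_id = p.id

Execution result:
name | department | budget
Project Gamma | Marketing | 81919
Project Beta | Engineering | 149433
Project Eta | Research | 118560
Project Iota | IT | 10343
Project Theta | Marketing | 110824
Project Kappa | Research | 93516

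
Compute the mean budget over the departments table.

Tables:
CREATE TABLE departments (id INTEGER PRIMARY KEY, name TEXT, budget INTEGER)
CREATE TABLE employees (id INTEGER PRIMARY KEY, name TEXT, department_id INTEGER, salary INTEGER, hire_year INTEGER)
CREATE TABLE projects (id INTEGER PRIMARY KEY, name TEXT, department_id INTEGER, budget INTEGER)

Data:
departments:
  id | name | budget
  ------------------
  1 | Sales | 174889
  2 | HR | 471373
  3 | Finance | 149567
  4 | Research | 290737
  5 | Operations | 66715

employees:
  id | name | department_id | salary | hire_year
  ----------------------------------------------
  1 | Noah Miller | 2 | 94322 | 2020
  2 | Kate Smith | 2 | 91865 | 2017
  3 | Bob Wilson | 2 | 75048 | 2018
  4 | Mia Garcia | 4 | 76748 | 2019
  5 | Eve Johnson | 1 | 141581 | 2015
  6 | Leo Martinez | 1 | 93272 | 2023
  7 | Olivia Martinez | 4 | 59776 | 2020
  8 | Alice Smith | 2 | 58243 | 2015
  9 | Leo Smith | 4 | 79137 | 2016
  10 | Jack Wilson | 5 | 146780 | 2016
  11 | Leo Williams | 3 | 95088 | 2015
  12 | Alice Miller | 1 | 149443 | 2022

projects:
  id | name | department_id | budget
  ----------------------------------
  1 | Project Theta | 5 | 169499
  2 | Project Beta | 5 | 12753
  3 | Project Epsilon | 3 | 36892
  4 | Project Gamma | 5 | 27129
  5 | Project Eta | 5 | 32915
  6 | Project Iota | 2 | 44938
SELECT AVG(budget) FROM departments

Execution result:
230656.20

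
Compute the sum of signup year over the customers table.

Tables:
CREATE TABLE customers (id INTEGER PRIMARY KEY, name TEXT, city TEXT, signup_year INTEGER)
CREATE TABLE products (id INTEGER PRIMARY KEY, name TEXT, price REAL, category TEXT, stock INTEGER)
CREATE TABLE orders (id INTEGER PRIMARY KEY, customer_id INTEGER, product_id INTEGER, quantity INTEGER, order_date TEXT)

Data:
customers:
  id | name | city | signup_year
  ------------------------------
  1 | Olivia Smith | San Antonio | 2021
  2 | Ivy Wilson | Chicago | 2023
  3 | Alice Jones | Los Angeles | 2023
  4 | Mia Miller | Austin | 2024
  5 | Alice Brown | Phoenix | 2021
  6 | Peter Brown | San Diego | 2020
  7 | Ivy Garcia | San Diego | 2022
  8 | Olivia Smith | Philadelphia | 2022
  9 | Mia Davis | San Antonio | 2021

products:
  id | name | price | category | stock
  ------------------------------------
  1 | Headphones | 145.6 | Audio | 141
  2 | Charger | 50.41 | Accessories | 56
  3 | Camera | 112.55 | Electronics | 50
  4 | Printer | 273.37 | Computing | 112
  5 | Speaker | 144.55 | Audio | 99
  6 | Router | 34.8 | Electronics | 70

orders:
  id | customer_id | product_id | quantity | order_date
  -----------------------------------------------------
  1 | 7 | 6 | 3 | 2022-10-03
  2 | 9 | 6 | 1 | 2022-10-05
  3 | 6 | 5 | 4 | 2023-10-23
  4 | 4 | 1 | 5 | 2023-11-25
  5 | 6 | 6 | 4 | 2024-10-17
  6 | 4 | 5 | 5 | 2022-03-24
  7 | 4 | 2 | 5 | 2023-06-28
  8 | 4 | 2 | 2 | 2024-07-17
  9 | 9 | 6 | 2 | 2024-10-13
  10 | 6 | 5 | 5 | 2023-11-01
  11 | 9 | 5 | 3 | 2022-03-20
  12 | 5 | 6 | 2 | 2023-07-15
SELECT SUM(signup_year) FROM customers

Execution result:
18197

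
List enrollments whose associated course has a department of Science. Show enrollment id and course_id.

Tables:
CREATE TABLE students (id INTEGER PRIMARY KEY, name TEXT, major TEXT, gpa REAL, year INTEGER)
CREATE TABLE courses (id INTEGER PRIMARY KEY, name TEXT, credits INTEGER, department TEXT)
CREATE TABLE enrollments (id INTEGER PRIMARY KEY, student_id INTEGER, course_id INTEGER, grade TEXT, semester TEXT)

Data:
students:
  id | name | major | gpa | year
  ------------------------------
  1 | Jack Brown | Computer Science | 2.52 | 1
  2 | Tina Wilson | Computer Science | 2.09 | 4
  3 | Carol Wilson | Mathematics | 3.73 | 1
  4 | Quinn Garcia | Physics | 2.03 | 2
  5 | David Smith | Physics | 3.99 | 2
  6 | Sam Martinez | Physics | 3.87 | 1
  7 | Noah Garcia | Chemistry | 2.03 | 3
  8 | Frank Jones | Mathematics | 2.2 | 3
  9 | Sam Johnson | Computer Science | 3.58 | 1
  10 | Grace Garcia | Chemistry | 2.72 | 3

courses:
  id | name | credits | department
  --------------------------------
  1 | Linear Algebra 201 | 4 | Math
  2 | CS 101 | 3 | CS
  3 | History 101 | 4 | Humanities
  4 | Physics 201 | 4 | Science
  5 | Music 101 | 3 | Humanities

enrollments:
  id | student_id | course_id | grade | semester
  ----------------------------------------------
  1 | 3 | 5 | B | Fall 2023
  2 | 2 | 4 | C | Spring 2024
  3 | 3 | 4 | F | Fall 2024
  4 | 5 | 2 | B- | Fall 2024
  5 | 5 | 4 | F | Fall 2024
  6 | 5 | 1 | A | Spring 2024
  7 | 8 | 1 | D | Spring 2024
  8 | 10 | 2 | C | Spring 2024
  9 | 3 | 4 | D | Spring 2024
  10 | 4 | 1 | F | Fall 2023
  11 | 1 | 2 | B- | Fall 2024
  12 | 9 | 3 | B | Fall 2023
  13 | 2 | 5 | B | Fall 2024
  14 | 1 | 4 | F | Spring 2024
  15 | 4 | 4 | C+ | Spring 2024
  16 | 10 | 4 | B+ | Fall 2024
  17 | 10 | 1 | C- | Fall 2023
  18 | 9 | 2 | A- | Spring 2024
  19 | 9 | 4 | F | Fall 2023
SELECT id, course_id FROM enrollments WHERE course_id IN (SELECT id FROM courses WHERE department = 'Science')

Execution result:
id | course_id
2 | 4
3 | 4
5 | 4
9 | 4
14 | 4
15 | 4
16 | 4
19 | 4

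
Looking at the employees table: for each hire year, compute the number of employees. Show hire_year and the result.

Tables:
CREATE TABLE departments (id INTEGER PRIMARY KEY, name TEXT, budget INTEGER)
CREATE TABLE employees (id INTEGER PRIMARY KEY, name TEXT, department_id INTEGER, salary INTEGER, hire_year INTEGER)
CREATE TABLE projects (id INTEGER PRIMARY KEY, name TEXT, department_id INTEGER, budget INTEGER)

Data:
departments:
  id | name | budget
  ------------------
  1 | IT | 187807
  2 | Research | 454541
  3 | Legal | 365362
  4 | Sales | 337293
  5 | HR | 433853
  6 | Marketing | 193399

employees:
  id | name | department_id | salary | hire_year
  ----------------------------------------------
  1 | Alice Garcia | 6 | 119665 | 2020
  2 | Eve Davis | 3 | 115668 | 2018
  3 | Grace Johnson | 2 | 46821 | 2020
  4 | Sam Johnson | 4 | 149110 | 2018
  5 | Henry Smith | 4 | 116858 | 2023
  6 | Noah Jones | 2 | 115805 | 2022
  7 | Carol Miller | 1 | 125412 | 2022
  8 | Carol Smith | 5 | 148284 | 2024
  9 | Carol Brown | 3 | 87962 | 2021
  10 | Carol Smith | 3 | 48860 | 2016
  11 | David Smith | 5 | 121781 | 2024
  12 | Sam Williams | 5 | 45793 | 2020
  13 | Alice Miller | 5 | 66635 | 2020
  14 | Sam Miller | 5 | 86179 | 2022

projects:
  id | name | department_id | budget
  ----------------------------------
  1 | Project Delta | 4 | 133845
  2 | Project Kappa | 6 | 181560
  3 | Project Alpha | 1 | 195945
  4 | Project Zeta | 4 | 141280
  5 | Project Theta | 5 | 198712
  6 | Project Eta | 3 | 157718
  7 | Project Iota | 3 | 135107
SELECT hire_year, COUNT(*) AS n FROM employees GROUP BY hire_year

Execution result:
hire_year | n
2016 | 1
2018 | 2
2020 | 4
2021 | 1
2022 | 3
2023 | 1
2024 | 2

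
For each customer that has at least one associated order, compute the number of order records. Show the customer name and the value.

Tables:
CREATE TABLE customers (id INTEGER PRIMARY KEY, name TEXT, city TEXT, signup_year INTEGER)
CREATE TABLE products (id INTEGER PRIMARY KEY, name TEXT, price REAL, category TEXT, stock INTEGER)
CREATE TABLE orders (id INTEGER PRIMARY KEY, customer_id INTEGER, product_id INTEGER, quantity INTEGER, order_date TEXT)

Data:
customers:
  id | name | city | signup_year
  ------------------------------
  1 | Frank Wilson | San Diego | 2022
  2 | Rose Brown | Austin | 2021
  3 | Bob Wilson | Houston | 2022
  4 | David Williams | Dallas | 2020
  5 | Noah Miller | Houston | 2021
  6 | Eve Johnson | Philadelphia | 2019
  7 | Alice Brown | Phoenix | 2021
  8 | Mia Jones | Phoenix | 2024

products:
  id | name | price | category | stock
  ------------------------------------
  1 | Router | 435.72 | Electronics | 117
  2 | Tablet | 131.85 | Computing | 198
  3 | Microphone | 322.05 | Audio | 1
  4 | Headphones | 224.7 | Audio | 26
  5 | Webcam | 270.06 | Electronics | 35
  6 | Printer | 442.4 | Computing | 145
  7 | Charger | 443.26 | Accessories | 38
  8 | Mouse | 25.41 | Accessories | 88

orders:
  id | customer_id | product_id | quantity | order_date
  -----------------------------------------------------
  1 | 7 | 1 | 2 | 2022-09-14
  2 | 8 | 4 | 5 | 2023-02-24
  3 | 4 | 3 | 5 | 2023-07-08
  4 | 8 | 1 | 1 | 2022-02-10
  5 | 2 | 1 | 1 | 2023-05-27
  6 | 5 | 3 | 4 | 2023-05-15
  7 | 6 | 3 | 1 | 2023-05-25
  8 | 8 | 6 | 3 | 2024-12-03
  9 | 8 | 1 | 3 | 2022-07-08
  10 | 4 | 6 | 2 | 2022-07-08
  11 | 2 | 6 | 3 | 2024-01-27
SELECT p.name, COUNT(*) AS n FROM orders c JOIN customers p ON c.customer_id = p.id GROUP BY p.id, p.name

Execution result:
name | n
Rose Brown | 2
David Williams | 2
Noah Miller | 1
Eve Johnson | 1
Alice Brown | 1
Mia Jones | 4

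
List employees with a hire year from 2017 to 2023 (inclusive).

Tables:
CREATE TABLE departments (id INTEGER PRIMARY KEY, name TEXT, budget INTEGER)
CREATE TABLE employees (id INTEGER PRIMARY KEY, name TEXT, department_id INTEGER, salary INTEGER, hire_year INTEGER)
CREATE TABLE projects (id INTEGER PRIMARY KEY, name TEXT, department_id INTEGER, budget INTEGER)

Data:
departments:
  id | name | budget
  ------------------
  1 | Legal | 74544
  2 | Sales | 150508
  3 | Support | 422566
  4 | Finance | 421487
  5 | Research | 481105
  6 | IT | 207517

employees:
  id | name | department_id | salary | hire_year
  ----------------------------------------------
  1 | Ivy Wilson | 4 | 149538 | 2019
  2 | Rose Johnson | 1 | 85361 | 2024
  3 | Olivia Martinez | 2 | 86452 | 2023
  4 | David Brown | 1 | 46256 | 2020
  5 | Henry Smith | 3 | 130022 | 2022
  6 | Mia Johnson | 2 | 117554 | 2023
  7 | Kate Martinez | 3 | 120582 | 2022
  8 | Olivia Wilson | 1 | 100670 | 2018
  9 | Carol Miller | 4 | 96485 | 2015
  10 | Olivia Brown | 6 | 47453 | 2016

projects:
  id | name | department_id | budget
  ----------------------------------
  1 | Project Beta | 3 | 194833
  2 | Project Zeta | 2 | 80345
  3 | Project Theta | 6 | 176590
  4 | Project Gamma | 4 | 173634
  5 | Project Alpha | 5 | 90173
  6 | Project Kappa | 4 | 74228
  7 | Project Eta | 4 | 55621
SELECT name, hire_year FROM employees WHERE hire_year BETWEEN 2017 AND 2023

Execution result:
name | hire_year
Ivy Wilson | 2019
Olivia Martinez | 2023
David Brown | 2020
Henry Smith | 2022
Mia Johnson | 2023
Kate Martinez | 2022
Olivia Wilson | 2018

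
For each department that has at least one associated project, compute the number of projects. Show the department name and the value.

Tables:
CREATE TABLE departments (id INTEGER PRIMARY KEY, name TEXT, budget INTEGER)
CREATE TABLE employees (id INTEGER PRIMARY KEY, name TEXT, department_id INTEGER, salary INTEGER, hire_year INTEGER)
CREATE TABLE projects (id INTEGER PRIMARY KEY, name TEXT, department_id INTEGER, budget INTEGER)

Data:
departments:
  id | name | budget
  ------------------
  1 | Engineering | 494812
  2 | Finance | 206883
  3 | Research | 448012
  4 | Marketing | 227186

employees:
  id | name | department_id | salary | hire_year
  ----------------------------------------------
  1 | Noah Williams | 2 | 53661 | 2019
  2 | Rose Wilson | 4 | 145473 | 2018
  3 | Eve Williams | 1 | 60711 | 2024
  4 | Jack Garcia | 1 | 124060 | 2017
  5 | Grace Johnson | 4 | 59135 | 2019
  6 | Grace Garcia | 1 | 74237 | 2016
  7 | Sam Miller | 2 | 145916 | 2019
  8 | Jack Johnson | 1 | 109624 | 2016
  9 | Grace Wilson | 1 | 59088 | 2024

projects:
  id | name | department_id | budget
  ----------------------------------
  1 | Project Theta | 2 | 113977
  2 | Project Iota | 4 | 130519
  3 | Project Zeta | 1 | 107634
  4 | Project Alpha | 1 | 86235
SELECT p.name, COUNT(*) AS n FROM projects c JOIN departments p ON c.department_id = p.id GROUP BY p.id, p.name

Execution result:
name | n
Engineering | 2
Finance | 1
Marketing | 1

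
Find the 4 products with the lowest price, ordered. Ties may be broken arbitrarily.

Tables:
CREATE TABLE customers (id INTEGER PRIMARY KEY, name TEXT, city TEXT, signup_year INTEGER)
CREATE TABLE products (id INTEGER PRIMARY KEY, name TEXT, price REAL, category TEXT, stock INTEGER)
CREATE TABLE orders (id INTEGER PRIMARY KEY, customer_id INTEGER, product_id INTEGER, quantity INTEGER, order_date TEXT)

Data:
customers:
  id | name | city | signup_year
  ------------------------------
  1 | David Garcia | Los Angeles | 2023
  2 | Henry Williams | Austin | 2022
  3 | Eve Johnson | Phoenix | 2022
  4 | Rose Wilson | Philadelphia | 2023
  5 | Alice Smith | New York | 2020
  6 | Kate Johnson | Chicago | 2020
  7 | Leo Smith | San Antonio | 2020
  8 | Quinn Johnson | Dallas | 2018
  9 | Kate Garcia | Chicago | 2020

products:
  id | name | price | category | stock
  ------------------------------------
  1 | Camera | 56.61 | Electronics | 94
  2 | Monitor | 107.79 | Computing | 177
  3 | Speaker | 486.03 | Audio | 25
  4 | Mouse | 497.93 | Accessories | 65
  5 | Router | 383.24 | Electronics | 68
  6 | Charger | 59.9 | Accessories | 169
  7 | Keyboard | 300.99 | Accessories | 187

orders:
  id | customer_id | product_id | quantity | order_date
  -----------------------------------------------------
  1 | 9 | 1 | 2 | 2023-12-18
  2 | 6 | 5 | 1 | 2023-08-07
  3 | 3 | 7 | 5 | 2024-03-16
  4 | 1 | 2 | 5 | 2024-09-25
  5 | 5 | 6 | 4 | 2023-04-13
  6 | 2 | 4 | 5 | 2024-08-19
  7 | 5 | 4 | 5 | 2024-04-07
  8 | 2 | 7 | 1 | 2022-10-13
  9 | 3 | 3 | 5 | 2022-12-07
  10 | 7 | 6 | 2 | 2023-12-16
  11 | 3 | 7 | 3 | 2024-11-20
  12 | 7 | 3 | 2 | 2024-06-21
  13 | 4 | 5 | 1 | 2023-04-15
SELECT name, price FROM products ORDER BY price ASC LIMIT 4

Execution result:
name | price
Camera | 56.61
Charger | 59.90
Monitor | 107.79
Keyboard | 300.99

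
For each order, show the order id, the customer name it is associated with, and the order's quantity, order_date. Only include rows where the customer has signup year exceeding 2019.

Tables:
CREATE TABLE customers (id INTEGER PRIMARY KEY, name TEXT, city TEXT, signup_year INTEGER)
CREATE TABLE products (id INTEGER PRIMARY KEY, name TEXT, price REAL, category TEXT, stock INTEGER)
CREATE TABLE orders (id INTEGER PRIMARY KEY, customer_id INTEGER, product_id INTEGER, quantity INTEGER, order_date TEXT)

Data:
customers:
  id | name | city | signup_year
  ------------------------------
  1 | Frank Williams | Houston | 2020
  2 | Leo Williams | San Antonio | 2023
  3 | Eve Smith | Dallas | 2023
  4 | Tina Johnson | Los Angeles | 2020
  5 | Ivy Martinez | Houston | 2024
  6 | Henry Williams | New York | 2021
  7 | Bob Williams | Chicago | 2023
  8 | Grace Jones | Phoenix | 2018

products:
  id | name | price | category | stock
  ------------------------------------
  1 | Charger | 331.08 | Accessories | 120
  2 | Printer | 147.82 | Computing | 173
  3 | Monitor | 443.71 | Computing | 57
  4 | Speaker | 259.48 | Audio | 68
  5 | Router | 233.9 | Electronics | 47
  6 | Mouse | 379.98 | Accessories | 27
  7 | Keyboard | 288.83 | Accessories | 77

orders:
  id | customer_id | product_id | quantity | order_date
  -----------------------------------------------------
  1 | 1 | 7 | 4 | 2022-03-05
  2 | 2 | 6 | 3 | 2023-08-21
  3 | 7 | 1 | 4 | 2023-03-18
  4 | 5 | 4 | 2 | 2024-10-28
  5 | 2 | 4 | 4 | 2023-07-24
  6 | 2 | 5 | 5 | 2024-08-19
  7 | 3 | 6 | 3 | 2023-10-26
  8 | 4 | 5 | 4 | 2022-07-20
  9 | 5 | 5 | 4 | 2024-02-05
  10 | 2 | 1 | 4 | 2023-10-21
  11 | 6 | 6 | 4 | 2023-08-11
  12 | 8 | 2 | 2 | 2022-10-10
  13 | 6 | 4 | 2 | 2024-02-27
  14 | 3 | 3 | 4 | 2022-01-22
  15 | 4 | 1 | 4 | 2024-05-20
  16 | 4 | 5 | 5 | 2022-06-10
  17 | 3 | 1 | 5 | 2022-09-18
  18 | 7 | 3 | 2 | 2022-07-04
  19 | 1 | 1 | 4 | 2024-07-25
SELECT c.id, p.name AS customer, c.quantity, c.order_date FROM orders c JOIN customers p ON c.customer_id = p.id WHERE p.signup_year > 2019

Execution result:
id | customer | quantity | order_date
1 | Frank Williams | 4 | 2022-03-05
2 | Leo Williams | 3 | 2023-08-21
3 | Bob Williams | 4 | 2023-03-18
4 | Ivy Martinez | 2 | 2024-10-28
5 | Leo Williams | 4 | 2023-07-24
6 | Leo Williams | 5 | 2024-08-19
7 | Eve Smith | 3 | 2023-10-26
8 | Tina Johnson | 4 | 2022-07-20
9 | Ivy Martinez | 4 | 2024-02-05
10 | Leo Williams | 4 | 2023-10-21
11 | Henry Williams | 4 | 2023-08-11
13 | Henry Williams | 2 | 2024-02-27
14 | Eve Smith | 4 | 2022-01-22
15 | Tina Johnson | 4 | 2024-05-20
16 | Tina Johnson | 5 | 2022-06-10
17 | Eve Smith | 5 | 2022-09-18
18 | Bob Williams | 2 | 2022-07-04
19 | Frank Williams | 4 | 2024-07-25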